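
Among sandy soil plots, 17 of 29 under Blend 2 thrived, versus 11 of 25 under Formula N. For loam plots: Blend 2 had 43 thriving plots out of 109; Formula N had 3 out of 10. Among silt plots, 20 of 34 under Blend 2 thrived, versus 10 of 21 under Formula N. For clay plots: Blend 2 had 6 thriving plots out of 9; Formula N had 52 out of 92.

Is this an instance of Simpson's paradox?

Yes

Sandy soil: Blend 2 17/29 = 58.6%, Formula N 11/25 = 44.0% → Blend 2
Loam: Blend 2 43/109 = 39.4%, Formula N 3/10 = 30.0% → Blend 2
Silt: Blend 2 20/34 = 58.8%, Formula N 10/21 = 47.6% → Blend 2
Clay: Blend 2 6/9 = 66.7%, Formula N 52/92 = 56.5% → Blend 2
Overall: Blend 2 86/181 = 47.5%, Formula N 76/148 = 51.4% → Formula N
Blend 2 wins each soil group but Formula N wins overall — the comparison reverses. Blend 2's plots skew toward loam, which has a lower base rate.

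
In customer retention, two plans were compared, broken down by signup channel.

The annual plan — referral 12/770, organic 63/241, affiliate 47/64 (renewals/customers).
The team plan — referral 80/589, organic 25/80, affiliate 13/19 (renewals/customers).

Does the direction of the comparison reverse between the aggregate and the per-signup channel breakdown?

No

Referral: the annual plan 12/770 = 1.6%, the team plan 80/589 = 13.6% → the team plan
Organic: the annual plan 63/241 = 26.1%, the team plan 25/80 = 31.2% → the team plan
Affiliate: the annual plan 47/64 = 73.4%, the team plan 13/19 = 68.4% → the annual plan
Overall: the annual plan 122/1075 = 11.3%, the team plan 118/688 = 17.2% → the team plan
Neither sweeps: the annual plan wins 1 of 3 groups, the team plan wins 2. The team plan wins overall but not every group — no Simpson reversal.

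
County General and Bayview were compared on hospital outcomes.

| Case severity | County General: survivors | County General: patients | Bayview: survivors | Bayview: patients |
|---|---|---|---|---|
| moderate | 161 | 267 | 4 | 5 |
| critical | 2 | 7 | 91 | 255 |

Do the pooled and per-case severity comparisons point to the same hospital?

Moderate: County General 161/267 = 60.3%, Bayview 4/5 = 80.0% → Bayview
Critical: County General 2/7 = 28.6%, Bayview 91/255 = 35.7% → Bayview
Overall: County General 163/274 = 59.5%, Bayview 95/260 = 36.5% → County General
Bayview wins each case group but County General wins overall — the comparison reverses. Bayview's patients skew toward critical, which has a lower base rate.

No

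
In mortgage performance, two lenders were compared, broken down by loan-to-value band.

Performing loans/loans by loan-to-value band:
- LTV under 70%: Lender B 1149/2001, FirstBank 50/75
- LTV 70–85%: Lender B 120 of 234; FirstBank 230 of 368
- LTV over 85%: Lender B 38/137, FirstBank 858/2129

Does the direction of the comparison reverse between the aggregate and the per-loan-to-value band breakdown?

LTV under 70%: Lender B 1149/2001 = 57.4%, FirstBank 50/75 = 66.7% → FirstBank
LTV 70–85%: Lender B 120/234 = 51.3%, FirstBank 230/368 = 62.5% → FirstBank
LTV over 85%: Lender B 38/137 = 27.7%, FirstBank 858/2129 = 40.3% → FirstBank
Overall: Lender B 1307/2372 = 55.1%, FirstBank 1138/2572 = 44.2% → Lender B
FirstBank wins each loan-to-value group but Lender B wins overall — the comparison reverses. FirstBank's loans skew toward LTV over 85%, which has a lower base rate.

Yes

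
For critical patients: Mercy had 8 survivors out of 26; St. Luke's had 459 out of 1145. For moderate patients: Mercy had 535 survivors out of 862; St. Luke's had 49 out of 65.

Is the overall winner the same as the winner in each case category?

Critical: Mercy 8/26 = 30.8%, St. Luke's 459/1145 = 40.1% → St. Luke's
Moderate: Mercy 535/862 = 62.1%, St. Luke's 49/65 = 75.4% → St. Luke's
Overall: Mercy 543/888 = 61.1%, St. Luke's 508/1210 = 42.0% → Mercy
St. Luke's wins each case group but Mercy wins overall — the comparison reverses. St. Luke's's patients skew toward critical, which has a lower base rate.

No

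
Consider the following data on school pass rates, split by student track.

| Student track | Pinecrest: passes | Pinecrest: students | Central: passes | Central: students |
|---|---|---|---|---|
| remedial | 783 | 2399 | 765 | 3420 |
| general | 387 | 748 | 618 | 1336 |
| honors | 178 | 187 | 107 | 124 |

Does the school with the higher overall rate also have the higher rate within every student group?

Remedial: Pinecrest 783/2399 = 32.6%, Central 765/3420 = 22.4% → Pinecrest
General: Pinecrest 387/748 = 51.7%, Central 618/1336 = 46.3% → Pinecrest
Honors: Pinecrest 178/187 = 95.2%, Central 107/124 = 86.3% → Pinecrest
Overall: Pinecrest 1348/3334 = 40.4%, Central 1490/4880 = 30.5% → Pinecrest
Pinecrest wins overall and in every student group — no reversal.

Yes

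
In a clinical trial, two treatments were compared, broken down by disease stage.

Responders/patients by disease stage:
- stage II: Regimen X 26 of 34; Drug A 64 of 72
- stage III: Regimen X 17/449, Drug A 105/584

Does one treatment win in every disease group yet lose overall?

Stage II: Regimen X 26/34 = 76.5%, Drug A 64/72 = 88.9% → Drug A
Stage III: Regimen X 17/449 = 3.8%, Drug A 105/584 = 18.0% → Drug A
Overall: Regimen X 43/483 = 8.9%, Drug A 169/656 = 25.8% → Drug A
Drug A wins overall and in every disease group — no reversal.

No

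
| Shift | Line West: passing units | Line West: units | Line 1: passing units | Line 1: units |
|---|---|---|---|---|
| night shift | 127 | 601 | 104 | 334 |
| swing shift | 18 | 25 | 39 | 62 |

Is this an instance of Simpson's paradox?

Night shift: Line West 127/601 = 21.1%, Line 1 104/334 = 31.1% → Line 1
Swing shift: Line West 18/25 = 72.0%, Line 1 39/62 = 62.9% → Line West
Overall: Line West 145/626 = 23.2%, Line 1 143/396 = 36.1% → Line 1
Neither sweeps: Line West wins 1 of 2 groups, Line 1 wins 1. Line 1 wins overall but not every group — no Simpson reversal.

No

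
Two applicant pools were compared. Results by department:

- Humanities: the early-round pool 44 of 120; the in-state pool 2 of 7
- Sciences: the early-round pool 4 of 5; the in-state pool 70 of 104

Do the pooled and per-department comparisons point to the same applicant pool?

No

Humanities: the early-round pool 44/120 = 36.7%, the in-state pool 2/7 = 28.6% → the early-round pool
Sciences: the early-round pool 4/5 = 80.0%, the in-state pool 70/104 = 67.3% → the early-round pool
Overall: the early-round pool 48/125 = 38.4%, the in-state pool 72/111 = 64.9% → the in-state pool
The early-round pool wins each department group but the in-state pool wins overall — the comparison reverses. The early-round pool's applicants skew toward Humanities, which has a lower base rate.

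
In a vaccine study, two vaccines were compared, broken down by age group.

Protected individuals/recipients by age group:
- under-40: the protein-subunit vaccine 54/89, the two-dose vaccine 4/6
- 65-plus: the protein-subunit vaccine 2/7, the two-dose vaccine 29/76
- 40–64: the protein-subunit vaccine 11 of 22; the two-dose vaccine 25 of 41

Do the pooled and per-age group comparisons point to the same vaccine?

Under-40: the protein-subunit vaccine 54/89 = 60.7%, the two-dose vaccine 4/6 = 66.7% → the two-dose vaccine
65-plus: the protein-subunit vaccine 2/7 = 28.6%, the two-dose vaccine 29/76 = 38.2% → the two-dose vaccine
40–64: the protein-subunit vaccine 11/22 = 50.0%, the two-dose vaccine 25/41 = 61.0% → the two-dose vaccine
Overall: the protein-subunit vaccine 67/118 = 56.8%, the two-dose vaccine 58/123 = 47.2% → the protein-subunit vaccine
The two-dose vaccine wins each age group but the protein-subunit vaccine wins overall — the comparison reverses. The two-dose vaccine's recipients skew toward 65-plus, which has a lower base rate.

No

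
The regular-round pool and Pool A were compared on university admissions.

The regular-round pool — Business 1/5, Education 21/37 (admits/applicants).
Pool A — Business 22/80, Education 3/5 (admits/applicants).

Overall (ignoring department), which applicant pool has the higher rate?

Business: the regular-round pool 1/5 = 20.0%, Pool A 22/80 = 27.5% → Pool A
Education: the regular-round pool 21/37 = 56.8%, Pool A 3/5 = 60.0% → Pool A
Overall: the regular-round pool 22/42 = 52.4%, Pool A 25/85 = 29.4% → the regular-round pool
(Pool A wins every department group but the regular-round pool wins overall — Pool A's applicants skew toward the low-rate Business group.)

the regular-round pool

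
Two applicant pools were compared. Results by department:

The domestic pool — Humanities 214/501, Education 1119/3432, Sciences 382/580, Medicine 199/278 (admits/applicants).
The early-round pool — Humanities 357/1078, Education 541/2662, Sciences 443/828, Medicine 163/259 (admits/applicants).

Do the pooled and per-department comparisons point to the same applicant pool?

Yes

Humanities: the domestic pool 214/501 = 42.7%, the early-round pool 357/1078 = 33.1% → the domestic pool
Education: the domestic pool 1119/3432 = 32.6%, the early-round pool 541/2662 = 20.3% → the domestic pool
Sciences: the domestic pool 382/580 = 65.9%, the early-round pool 443/828 = 53.5% → the domestic pool
Medicine: the domestic pool 199/278 = 71.6%, the early-round pool 163/259 = 62.9% → the domestic pool
Overall: the domestic pool 1914/4791 = 39.9%, the early-round pool 1504/4827 = 31.2% → the domestic pool
The domestic pool wins overall and in every department group — no reversal.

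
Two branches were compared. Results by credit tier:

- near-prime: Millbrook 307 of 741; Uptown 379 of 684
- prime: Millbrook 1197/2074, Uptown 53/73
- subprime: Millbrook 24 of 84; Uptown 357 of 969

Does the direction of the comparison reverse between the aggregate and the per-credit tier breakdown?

Yes

Near-prime: Millbrook 307/741 = 41.4%, Uptown 379/684 = 55.4% → Uptown
Prime: Millbrook 1197/2074 = 57.7%, Uptown 53/73 = 72.6% → Uptown
Subprime: Millbrook 24/84 = 28.6%, Uptown 357/969 = 36.8% → Uptown
Overall: Millbrook 1528/2899 = 52.7%, Uptown 789/1726 = 45.7% → Millbrook
Uptown wins each credit group but Millbrook wins overall — the comparison reverses. Uptown's applications skew toward subprime, which has a lower base rate.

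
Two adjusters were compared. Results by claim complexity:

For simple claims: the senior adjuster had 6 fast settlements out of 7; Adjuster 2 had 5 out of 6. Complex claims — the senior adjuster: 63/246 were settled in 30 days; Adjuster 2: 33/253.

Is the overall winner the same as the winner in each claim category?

Simple: the senior adjuster 6/7 = 85.7%, Adjuster 2 5/6 = 83.3% → the senior adjuster
Complex: the senior adjuster 63/246 = 25.6%, Adjuster 2 33/253 = 13.0% → the senior adjuster
Overall: the senior adjuster 69/253 = 27.3%, Adjuster 2 38/259 = 14.7% → the senior adjuster
The senior adjuster wins overall and in every claim group — no reversal.

Yes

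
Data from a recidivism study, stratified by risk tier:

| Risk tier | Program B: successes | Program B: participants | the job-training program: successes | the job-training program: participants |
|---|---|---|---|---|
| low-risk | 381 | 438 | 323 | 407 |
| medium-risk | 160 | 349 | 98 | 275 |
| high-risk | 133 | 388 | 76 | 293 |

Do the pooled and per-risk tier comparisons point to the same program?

Yes

Low-risk: Program B 381/438 = 87.0%, the job-training program 323/407 = 79.4% → Program B
Medium-risk: Program B 160/349 = 45.8%, the job-training program 98/275 = 35.6% → Program B
High-risk: Program B 133/388 = 34.3%, the job-training program 76/293 = 25.9% → Program B
Overall: Program B 674/1175 = 57.4%, the job-training program 497/975 = 51.0% → Program B
Program B wins overall and in every risk group — no reversal.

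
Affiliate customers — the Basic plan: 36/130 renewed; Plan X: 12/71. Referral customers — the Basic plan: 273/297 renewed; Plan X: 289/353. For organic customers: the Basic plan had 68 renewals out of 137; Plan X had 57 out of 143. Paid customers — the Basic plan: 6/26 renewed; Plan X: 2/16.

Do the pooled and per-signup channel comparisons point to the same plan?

Yes

Affiliate: the Basic plan 36/130 = 27.7%, Plan X 12/71 = 16.9% → the Basic plan
Referral: the Basic plan 273/297 = 91.9%, Plan X 289/353 = 81.9% → the Basic plan
Organic: the Basic plan 68/137 = 49.6%, Plan X 57/143 = 39.9% → the Basic plan
Paid: the Basic plan 6/26 = 23.1%, Plan X 2/16 = 12.5% → the Basic plan
Overall: the Basic plan 383/590 = 64.9%, Plan X 360/583 = 61.7% → the Basic plan
The Basic plan wins overall and in every signup group — no reversal.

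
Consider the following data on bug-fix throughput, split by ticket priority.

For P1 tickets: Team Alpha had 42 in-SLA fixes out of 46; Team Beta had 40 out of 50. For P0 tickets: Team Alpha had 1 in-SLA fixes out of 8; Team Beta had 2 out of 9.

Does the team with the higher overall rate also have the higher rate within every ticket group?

No

P1: Team Alpha 42/46 = 91.3%, Team Beta 40/50 = 80.0% → Team Alpha
P0: Team Alpha 1/8 = 12.5%, Team Beta 2/9 = 22.2% → Team Beta
Overall: Team Alpha 43/54 = 79.6%, Team Beta 42/59 = 71.2% → Team Alpha
Neither sweeps: Team Alpha wins 1 of 2 groups, Team Beta wins 1. Team Alpha wins overall but not every group — no Simpson reversal.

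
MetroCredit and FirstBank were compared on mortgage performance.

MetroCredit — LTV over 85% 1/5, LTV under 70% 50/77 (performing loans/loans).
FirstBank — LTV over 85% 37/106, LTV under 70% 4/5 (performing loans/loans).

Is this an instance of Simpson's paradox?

LTV over 85%: MetroCredit 1/5 = 20.0%, FirstBank 37/106 = 34.9% → FirstBank
LTV under 70%: MetroCredit 50/77 = 64.9%, FirstBank 4/5 = 80.0% → FirstBank
Overall: MetroCredit 51/82 = 62.2%, FirstBank 41/111 = 36.9% → MetroCredit
FirstBank wins each loan-to-value group but MetroCredit wins overall — the comparison reverses. FirstBank's loans skew toward LTV over 85%, which has a lower base rate.

Yes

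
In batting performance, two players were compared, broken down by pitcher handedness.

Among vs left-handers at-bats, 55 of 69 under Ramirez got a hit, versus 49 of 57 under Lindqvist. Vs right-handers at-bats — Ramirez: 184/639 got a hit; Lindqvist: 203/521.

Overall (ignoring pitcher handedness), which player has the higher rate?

Lindqvist

Vs left-handers: Ramirez 55/69 = 79.7%, Lindqvist 49/57 = 86.0% → Lindqvist
Vs right-handers: Ramirez 184/639 = 28.8%, Lindqvist 203/521 = 39.0% → Lindqvist
Overall: Ramirez 239/708 = 33.8%, Lindqvist 252/578 = 43.6% → Lindqvist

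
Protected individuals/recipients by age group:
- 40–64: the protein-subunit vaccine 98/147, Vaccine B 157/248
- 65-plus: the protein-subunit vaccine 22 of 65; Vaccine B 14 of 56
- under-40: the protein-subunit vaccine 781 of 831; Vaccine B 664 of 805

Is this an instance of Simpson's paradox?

40–64: the protein-subunit vaccine 98/147 = 66.7%, Vaccine B 157/248 = 63.3% → the protein-subunit vaccine
65-plus: the protein-subunit vaccine 22/65 = 33.8%, Vaccine B 14/56 = 25.0% → the protein-subunit vaccine
Under-40: the protein-subunit vaccine 781/831 = 94.0%, Vaccine B 664/805 = 82.5% → the protein-subunit vaccine
Overall: the protein-subunit vaccine 901/1043 = 86.4%, Vaccine B 835/1109 = 75.3% → the protein-subunit vaccine
The protein-subunit vaccine wins overall and in every age group — no reversal.

No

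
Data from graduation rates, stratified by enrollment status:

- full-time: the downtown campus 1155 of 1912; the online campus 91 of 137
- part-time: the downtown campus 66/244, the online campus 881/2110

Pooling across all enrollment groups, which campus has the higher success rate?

Full-time: the downtown campus 1155/1912 = 60.4%, the online campus 91/137 = 66.4% → the online campus
Part-time: the downtown campus 66/244 = 27.0%, the online campus 881/2110 = 41.8% → the online campus
Overall: the downtown campus 1221/2156 = 56.6%, the online campus 972/2247 = 43.3% → the downtown campus
(The online campus wins every enrollment group but the downtown campus wins overall — the online campus's students skew toward the low-rate part-time group.)

the downtown campus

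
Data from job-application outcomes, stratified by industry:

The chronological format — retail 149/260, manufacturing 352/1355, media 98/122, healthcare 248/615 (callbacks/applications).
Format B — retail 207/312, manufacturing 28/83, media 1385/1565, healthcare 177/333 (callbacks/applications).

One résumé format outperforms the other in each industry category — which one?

Retail: the chronological format 149/260 = 57.3%, Format B 207/312 = 66.3% → Format B
Manufacturing: the chronological format 352/1355 = 26.0%, Format B 28/83 = 33.7% → Format B
Media: the chronological format 98/122 = 80.3%, Format B 1385/1565 = 88.5% → Format B
Healthcare: the chronological format 248/615 = 40.3%, Format B 177/333 = 53.2% → Format B
Format B has the higher rate in all 4 groups.

Format B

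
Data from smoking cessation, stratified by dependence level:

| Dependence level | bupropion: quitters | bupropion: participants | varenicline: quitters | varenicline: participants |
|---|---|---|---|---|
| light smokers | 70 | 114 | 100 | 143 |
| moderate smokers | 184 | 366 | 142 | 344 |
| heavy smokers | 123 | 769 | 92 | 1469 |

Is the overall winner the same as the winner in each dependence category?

Light smokers: bupropion 70/114 = 61.4%, varenicline 100/143 = 69.9% → varenicline
Moderate smokers: bupropion 184/366 = 50.3%, varenicline 142/344 = 41.3% → bupropion
Heavy smokers: bupropion 123/769 = 16.0%, varenicline 92/1469 = 6.3% → bupropion
Overall: bupropion 377/1249 = 30.2%, varenicline 334/1956 = 17.1% → bupropion
Neither sweeps: bupropion wins 2 of 3 groups, varenicline wins 1. Bupropion wins overall but not every group — no Simpson reversal.

No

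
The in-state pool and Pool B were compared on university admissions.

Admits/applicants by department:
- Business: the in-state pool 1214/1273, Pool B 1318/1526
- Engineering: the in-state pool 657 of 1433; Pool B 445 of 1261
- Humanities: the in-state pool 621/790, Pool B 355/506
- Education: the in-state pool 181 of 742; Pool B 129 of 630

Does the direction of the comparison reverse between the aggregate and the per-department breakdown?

Business: the in-state pool 1214/1273 = 95.4%, Pool B 1318/1526 = 86.4% → the in-state pool
Engineering: the in-state pool 657/1433 = 45.8%, Pool B 445/1261 = 35.3% → the in-state pool
Humanities: the in-state pool 621/790 = 78.6%, Pool B 355/506 = 70.2% → the in-state pool
Education: the in-state pool 181/742 = 24.4%, Pool B 129/630 = 20.5% → the in-state pool
Overall: the in-state pool 2673/4238 = 63.1%, Pool B 2247/3923 = 57.3% → the in-state pool
The in-state pool wins overall and in every department group — no reversal.

No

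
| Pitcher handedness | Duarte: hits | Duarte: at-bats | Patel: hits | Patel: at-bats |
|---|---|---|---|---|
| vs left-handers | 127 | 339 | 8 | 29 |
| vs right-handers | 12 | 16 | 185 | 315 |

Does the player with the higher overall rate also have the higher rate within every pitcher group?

No

Vs left-handers: Duarte 127/339 = 37.5%, Patel 8/29 = 27.6% → Duarte
Vs right-handers: Duarte 12/16 = 75.0%, Patel 185/315 = 58.7% → Duarte
Overall: Duarte 139/355 = 39.2%, Patel 193/344 = 56.1% → Patel
Duarte wins each pitcher group but Patel wins overall — the comparison reverses. Duarte's at-bats skew toward vs left-handers, which has a lower base rate.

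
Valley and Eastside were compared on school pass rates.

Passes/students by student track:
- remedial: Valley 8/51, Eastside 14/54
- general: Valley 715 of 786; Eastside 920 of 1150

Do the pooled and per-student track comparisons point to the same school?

No

Remedial: Valley 8/51 = 15.7%, Eastside 14/54 = 25.9% → Eastside
General: Valley 715/786 = 91.0%, Eastside 920/1150 = 80.0% → Valley
Overall: Valley 723/837 = 86.4%, Eastside 934/1204 = 77.6% → Valley
Neither sweeps: Valley wins 1 of 2 groups, Eastside wins 1. Valley wins overall but not every group — no Simpson reversal.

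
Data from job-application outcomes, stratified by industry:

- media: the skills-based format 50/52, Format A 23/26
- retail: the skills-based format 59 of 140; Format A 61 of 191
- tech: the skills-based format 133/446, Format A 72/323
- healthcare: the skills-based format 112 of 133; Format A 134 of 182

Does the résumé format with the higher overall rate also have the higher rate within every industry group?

Yes

Media: the skills-based format 50/52 = 96.2%, Format A 23/26 = 88.5% → the skills-based format
Retail: the skills-based format 59/140 = 42.1%, Format A 61/191 = 31.9% → the skills-based format
Tech: the skills-based format 133/446 = 29.8%, Format A 72/323 = 22.3% → the skills-based format
Healthcare: the skills-based format 112/133 = 84.2%, Format A 134/182 = 73.6% → the skills-based format
Overall: the skills-based format 354/771 = 45.9%, Format A 290/722 = 40.2% → the skills-based format
The skills-based format wins overall and in every industry group — no reversal.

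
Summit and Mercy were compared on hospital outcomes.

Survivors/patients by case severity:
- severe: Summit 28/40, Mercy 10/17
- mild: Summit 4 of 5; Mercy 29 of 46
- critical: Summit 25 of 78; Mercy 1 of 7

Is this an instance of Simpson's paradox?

Severe: Summit 28/40 = 70.0%, Mercy 10/17 = 58.8% → Summit
Mild: Summit 4/5 = 80.0%, Mercy 29/46 = 63.0% → Summit
Critical: Summit 25/78 = 32.1%, Mercy 1/7 = 14.3% → Summit
Overall: Summit 57/123 = 46.3%, Mercy 40/70 = 57.1% → Mercy
Summit wins each case group but Mercy wins overall — the comparison reverses. Summit's patients skew toward critical, which has a lower base rate.

Yes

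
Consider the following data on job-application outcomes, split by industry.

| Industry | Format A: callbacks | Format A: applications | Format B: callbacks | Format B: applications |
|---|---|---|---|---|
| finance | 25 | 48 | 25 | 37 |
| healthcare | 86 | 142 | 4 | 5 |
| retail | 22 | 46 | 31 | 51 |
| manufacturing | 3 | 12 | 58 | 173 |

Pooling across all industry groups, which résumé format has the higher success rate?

Format A

Finance: Format A 25/48 = 52.1%, Format B 25/37 = 67.6% → Format B
Healthcare: Format A 86/142 = 60.6%, Format B 4/5 = 80.0% → Format B
Retail: Format A 22/46 = 47.8%, Format B 31/51 = 60.8% → Format B
Manufacturing: Format A 3/12 = 25.0%, Format B 58/173 = 33.5% → Format B
Overall: Format A 136/248 = 54.8%, Format B 118/266 = 44.4% → Format A
(Format B wins every industry group but Format A wins overall — Format B's applications skew toward the low-rate manufacturing group.)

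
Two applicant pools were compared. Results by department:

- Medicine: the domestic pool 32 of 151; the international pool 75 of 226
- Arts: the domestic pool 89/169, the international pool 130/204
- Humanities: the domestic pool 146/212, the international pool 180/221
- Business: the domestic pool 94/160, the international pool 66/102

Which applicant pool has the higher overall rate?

the international pool

Medicine: the domestic pool 32/151 = 21.2%, the international pool 75/226 = 33.2% → the international pool
Arts: the domestic pool 89/169 = 52.7%, the international pool 130/204 = 63.7% → the international pool
Humanities: the domestic pool 146/212 = 68.9%, the international pool 180/221 = 81.4% → the international pool
Business: the domestic pool 94/160 = 58.8%, the international pool 66/102 = 64.7% → the international pool
Overall: the domestic pool 361/692 = 52.2%, the international pool 451/753 = 59.9% → the international pool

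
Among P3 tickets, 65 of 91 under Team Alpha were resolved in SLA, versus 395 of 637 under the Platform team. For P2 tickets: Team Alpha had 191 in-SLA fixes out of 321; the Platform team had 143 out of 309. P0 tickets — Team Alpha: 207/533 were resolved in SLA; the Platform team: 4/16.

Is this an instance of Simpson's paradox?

P3: Team Alpha 65/91 = 71.4%, the Platform team 395/637 = 62.0% → Team Alpha
P2: Team Alpha 191/321 = 59.5%, the Platform team 143/309 = 46.3% → Team Alpha
P0: Team Alpha 207/533 = 38.8%, the Platform team 4/16 = 25.0% → Team Alpha
Overall: Team Alpha 463/945 = 49.0%, the Platform team 542/962 = 56.3% → the Platform team
Team Alpha wins each ticket group but the Platform team wins overall — the comparison reverses. Team Alpha's tickets skew toward P0, which has a lower base rate.

Yes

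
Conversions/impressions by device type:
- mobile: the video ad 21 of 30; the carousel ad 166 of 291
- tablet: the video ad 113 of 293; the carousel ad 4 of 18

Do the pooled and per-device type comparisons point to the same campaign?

Mobile: the video ad 21/30 = 70.0%, the carousel ad 166/291 = 57.0% → the video ad
Tablet: the video ad 113/293 = 38.6%, the carousel ad 4/18 = 22.2% → the video ad
Overall: the video ad 134/323 = 41.5%, the carousel ad 170/309 = 55.0% → the carousel ad
The video ad wins each device group but the carousel ad wins overall — the comparison reverses. The video ad's impressions skew toward tablet, which has a lower base rate.

No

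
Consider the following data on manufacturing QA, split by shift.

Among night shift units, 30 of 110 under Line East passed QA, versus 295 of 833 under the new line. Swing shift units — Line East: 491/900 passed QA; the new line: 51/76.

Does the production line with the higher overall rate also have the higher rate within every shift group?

No

Night shift: Line East 30/110 = 27.3%, the new line 295/833 = 35.4% → the new line
Swing shift: Line East 491/900 = 54.6%, the new line 51/76 = 67.1% → the new line
Overall: Line East 521/1010 = 51.6%, the new line 346/909 = 38.1% → Line East
The new line wins each shift group but Line East wins overall — the comparison reverses. The new line's units skew toward night shift, which has a lower base rate.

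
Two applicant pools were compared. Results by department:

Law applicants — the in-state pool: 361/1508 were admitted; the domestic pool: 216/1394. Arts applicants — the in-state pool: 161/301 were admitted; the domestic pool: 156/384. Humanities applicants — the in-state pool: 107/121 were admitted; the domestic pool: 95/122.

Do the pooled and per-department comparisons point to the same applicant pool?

Law: the in-state pool 361/1508 = 23.9%, the domestic pool 216/1394 = 15.5% → the in-state pool
Arts: the in-state pool 161/301 = 53.5%, the domestic pool 156/384 = 40.6% → the in-state pool
Humanities: the in-state pool 107/121 = 88.4%, the domestic pool 95/122 = 77.9% → the in-state pool
Overall: the in-state pool 629/1930 = 32.6%, the domestic pool 467/1900 = 24.6% → the in-state pool
The in-state pool wins overall and in every department group — no reversal.

Yes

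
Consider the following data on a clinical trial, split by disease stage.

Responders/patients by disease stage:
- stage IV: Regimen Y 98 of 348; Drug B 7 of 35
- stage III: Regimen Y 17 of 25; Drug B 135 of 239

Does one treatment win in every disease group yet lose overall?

Stage IV: Regimen Y 98/348 = 28.2%, Drug B 7/35 = 20.0% → Regimen Y
Stage III: Regimen Y 17/25 = 68.0%, Drug B 135/239 = 56.5% → Regimen Y
Overall: Regimen Y 115/373 = 30.8%, Drug B 142/274 = 51.8% → Drug B
Regimen Y wins each disease group but Drug B wins overall — the comparison reverses. Regimen Y's patients skew toward stage IV, which has a lower base rate.

Yes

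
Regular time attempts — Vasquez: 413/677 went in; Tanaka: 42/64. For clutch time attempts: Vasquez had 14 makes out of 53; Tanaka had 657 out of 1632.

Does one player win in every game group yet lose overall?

Yes

Regular time: Vasquez 413/677 = 61.0%, Tanaka 42/64 = 65.6% → Tanaka
Clutch time: Vasquez 14/53 = 26.4%, Tanaka 657/1632 = 40.3% → Tanaka
Overall: Vasquez 427/730 = 58.5%, Tanaka 699/1696 = 41.2% → Vasquez
Tanaka wins each game group but Vasquez wins overall — the comparison reverses. Tanaka's attempts skew toward clutch time, which has a lower base rate.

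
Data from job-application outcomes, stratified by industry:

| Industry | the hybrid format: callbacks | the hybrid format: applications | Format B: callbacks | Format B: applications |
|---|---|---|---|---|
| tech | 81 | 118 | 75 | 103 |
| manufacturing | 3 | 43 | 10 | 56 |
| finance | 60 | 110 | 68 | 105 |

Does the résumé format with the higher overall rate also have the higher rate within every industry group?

Tech: the hybrid format 81/118 = 68.6%, Format B 75/103 = 72.8% → Format B
Manufacturing: the hybrid format 3/43 = 7.0%, Format B 10/56 = 17.9% → Format B
Finance: the hybrid format 60/110 = 54.5%, Format B 68/105 = 64.8% → Format B
Overall: the hybrid format 144/271 = 53.1%, Format B 153/264 = 58.0% → Format B
Format B wins overall and in every industry group — no reversal.

Yes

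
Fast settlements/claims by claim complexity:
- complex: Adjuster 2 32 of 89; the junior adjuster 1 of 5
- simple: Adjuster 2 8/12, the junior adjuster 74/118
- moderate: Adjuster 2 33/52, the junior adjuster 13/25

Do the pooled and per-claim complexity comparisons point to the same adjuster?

Complex: Adjuster 2 32/89 = 36.0%, the junior adjuster 1/5 = 20.0% → Adjuster 2
Simple: Adjuster 2 8/12 = 66.7%, the junior adjuster 74/118 = 62.7% → Adjuster 2
Moderate: Adjuster 2 33/52 = 63.5%, the junior adjuster 13/25 = 52.0% → Adjuster 2
Overall: Adjuster 2 73/153 = 47.7%, the junior adjuster 88/148 = 59.5% → the junior adjuster
Adjuster 2 wins each claim group but the junior adjuster wins overall — the comparison reverses. Adjuster 2's claims skew toward complex, which has a lower base rate.

No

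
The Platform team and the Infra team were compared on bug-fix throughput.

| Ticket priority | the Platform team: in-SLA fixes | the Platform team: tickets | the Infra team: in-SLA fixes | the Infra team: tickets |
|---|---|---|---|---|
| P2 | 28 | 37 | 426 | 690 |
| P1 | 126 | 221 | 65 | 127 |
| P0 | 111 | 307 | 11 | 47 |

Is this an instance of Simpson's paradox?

Yes

P2: the Platform team 28/37 = 75.7%, the Infra team 426/690 = 61.7% → the Platform team
P1: the Platform team 126/221 = 57.0%, the Infra team 65/127 = 51.2% → the Platform team
P0: the Platform team 111/307 = 36.2%, the Infra team 11/47 = 23.4% → the Platform team
Overall: the Platform team 265/565 = 46.9%, the Infra team 502/864 = 58.1% → the Infra team
The Platform team wins each ticket group but the Infra team wins overall — the comparison reverses. The Platform team's tickets skew toward P0, which has a lower base rate.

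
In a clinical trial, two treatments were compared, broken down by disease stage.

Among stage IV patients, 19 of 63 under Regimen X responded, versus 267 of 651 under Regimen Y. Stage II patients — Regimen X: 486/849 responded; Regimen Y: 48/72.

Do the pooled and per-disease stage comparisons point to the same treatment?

No

Stage IV: Regimen X 19/63 = 30.2%, Regimen Y 267/651 = 41.0% → Regimen Y
Stage II: Regimen X 486/849 = 57.2%, Regimen Y 48/72 = 66.7% → Regimen Y
Overall: Regimen X 505/912 = 55.4%, Regimen Y 315/723 = 43.6% → Regimen X
Regimen Y wins each disease group but Regimen X wins overall — the comparison reverses. Regimen Y's patients skew toward stage IV, which has a lower base rate.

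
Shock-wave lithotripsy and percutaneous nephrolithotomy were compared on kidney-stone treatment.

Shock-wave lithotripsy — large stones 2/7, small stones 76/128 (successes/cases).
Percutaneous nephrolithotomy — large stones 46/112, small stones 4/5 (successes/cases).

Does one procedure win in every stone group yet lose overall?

Large stones: shock-wave lithotripsy 2/7 = 28.6%, percutaneous nephrolithotomy 46/112 = 41.1% → percutaneous nephrolithotomy
Small stones: shock-wave lithotripsy 76/128 = 59.4%, percutaneous nephrolithotomy 4/5 = 80.0% → percutaneous nephrolithotomy
Overall: shock-wave lithotripsy 78/135 = 57.8%, percutaneous nephrolithotomy 50/117 = 42.7% → shock-wave lithotripsy
Percutaneous nephrolithotomy wins each stone group but shock-wave lithotripsy wins overall — the comparison reverses. Percutaneous nephrolithotomy's cases skew toward large stones, which has a lower base rate.

Yes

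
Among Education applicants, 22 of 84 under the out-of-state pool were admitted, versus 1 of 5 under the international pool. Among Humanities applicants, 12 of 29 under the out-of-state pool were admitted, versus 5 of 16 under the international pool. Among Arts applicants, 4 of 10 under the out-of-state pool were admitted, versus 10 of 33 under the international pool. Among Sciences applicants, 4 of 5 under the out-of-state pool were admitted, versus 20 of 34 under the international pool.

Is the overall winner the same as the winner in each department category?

No

Education: the out-of-state pool 22/84 = 26.2%, the international pool 1/5 = 20.0% → the out-of-state pool
Humanities: the out-of-state pool 12/29 = 41.4%, the international pool 5/16 = 31.2% → the out-of-state pool
Arts: the out-of-state pool 4/10 = 40.0%, the international pool 10/33 = 30.3% → the out-of-state pool
Sciences: the out-of-state pool 4/5 = 80.0%, the international pool 20/34 = 58.8% → the out-of-state pool
Overall: the out-of-state pool 42/128 = 32.8%, the international pool 36/88 = 40.9% → the international pool
The out-of-state pool wins each department group but the international pool wins overall — the comparison reverses. The out-of-state pool's applicants skew toward Education, which has a lower base rate.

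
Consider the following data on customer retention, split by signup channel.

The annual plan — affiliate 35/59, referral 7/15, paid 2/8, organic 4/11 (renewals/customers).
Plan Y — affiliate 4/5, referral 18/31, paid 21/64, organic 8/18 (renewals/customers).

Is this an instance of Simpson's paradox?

Yes

Affiliate: the annual plan 35/59 = 59.3%, Plan Y 4/5 = 80.0% → Plan Y
Referral: the annual plan 7/15 = 46.7%, Plan Y 18/31 = 58.1% → Plan Y
Paid: the annual plan 2/8 = 25.0%, Plan Y 21/64 = 32.8% → Plan Y
Organic: the annual plan 4/11 = 36.4%, Plan Y 8/18 = 44.4% → Plan Y
Overall: the annual plan 48/93 = 51.6%, Plan Y 51/118 = 43.2% → the annual plan
Plan Y wins each signup group but the annual plan wins overall — the comparison reverses. Plan Y's customers skew toward paid, which has a lower base rate.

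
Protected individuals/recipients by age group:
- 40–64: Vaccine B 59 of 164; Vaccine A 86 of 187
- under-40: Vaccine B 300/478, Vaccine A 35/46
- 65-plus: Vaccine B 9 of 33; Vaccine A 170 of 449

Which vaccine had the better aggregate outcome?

40–64: Vaccine B 59/164 = 36.0%, Vaccine A 86/187 = 46.0% → Vaccine A
Under-40: Vaccine B 300/478 = 62.8%, Vaccine A 35/46 = 76.1% → Vaccine A
65-plus: Vaccine B 9/33 = 27.3%, Vaccine A 170/449 = 37.9% → Vaccine A
Overall: Vaccine B 368/675 = 54.5%, Vaccine A 291/682 = 42.7% → Vaccine B
(Vaccine A wins every age group but Vaccine B wins overall — Vaccine A's recipients skew toward the low-rate 65-plus group.)

Vaccine B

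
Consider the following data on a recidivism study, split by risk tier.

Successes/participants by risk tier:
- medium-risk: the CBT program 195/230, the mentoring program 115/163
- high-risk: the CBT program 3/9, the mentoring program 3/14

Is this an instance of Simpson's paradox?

No

Medium-risk: the CBT program 195/230 = 84.8%, the mentoring program 115/163 = 70.6% → the CBT program
High-risk: the CBT program 3/9 = 33.3%, the mentoring program 3/14 = 21.4% → the CBT program
Overall: the CBT program 198/239 = 82.8%, the mentoring program 118/177 = 66.7% → the CBT program
The CBT program wins overall and in every risk group — no reversal.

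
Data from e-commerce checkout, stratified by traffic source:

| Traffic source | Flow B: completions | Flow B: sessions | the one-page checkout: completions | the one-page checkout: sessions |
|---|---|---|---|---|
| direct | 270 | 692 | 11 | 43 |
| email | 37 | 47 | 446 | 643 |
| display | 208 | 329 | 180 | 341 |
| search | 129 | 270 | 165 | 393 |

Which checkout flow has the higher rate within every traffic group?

Flow B

Direct: Flow B 270/692 = 39.0%, the one-page checkout 11/43 = 25.6% → Flow B
Email: Flow B 37/47 = 78.7%, the one-page checkout 446/643 = 69.4% → Flow B
Display: Flow B 208/329 = 63.2%, the one-page checkout 180/341 = 52.8% → Flow B
Search: Flow B 129/270 = 47.8%, the one-page checkout 165/393 = 42.0% → Flow B
Flow B has the higher rate in all 4 groups.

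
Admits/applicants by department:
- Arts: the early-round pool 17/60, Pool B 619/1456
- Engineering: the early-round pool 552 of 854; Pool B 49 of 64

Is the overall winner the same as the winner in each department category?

No

Arts: the early-round pool 17/60 = 28.3%, Pool B 619/1456 = 42.5% → Pool B
Engineering: the early-round pool 552/854 = 64.6%, Pool B 49/64 = 76.6% → Pool B
Overall: the early-round pool 569/914 = 62.3%, Pool B 668/1520 = 43.9% → the early-round pool
Pool B wins each department group but the early-round pool wins overall — the comparison reverses. Pool B's applicants skew toward Arts, which has a lower base rate.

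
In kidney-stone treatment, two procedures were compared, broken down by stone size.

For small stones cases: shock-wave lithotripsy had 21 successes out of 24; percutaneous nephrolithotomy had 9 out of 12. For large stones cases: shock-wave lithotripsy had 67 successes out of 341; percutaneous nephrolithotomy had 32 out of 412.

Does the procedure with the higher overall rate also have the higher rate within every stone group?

Small stones: shock-wave lithotripsy 21/24 = 87.5%, percutaneous nephrolithotomy 9/12 = 75.0% → shock-wave lithotripsy
Large stones: shock-wave lithotripsy 67/341 = 19.6%, percutaneous nephrolithotomy 32/412 = 7.8% → shock-wave lithotripsy
Overall: shock-wave lithotripsy 88/365 = 24.1%, percutaneous nephrolithotomy 41/424 = 9.7% → shock-wave lithotripsy
Shock-wave lithotripsy wins overall and in every stone group — no reversal.

Yes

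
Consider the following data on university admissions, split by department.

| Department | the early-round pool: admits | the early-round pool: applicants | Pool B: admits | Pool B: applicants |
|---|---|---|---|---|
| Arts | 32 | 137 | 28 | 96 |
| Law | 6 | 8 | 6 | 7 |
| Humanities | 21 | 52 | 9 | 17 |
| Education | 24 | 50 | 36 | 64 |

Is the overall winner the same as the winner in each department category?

Arts: the early-round pool 32/137 = 23.4%, Pool B 28/96 = 29.2% → Pool B
Law: the early-round pool 6/8 = 75.0%, Pool B 6/7 = 85.7% → Pool B
Humanities: the early-round pool 21/52 = 40.4%, Pool B 9/17 = 52.9% → Pool B
Education: the early-round pool 24/50 = 48.0%, Pool B 36/64 = 56.2% → Pool B
Overall: the early-round pool 83/247 = 33.6%, Pool B 79/184 = 42.9% → Pool B
Pool B wins overall and in every department group — no reversal.

Yes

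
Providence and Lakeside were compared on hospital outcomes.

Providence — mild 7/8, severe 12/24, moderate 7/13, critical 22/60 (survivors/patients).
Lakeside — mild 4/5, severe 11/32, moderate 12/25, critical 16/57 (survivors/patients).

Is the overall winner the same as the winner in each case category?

Mild: Providence 7/8 = 87.5%, Lakeside 4/5 = 80.0% → Providence
Severe: Providence 12/24 = 50.0%, Lakeside 11/32 = 34.4% → Providence
Moderate: Providence 7/13 = 53.8%, Lakeside 12/25 = 48.0% → Providence
Critical: Providence 22/60 = 36.7%, Lakeside 16/57 = 28.1% → Providence
Overall: Providence 48/105 = 45.7%, Lakeside 43/119 = 36.1% → Providence
Providence wins overall and in every case group — no reversal.

Yes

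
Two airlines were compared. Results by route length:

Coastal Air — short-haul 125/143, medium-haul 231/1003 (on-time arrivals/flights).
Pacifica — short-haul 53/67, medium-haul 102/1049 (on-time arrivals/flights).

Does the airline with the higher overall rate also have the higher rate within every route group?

Yes

Short-haul: Coastal Air 125/143 = 87.4%, Pacifica 53/67 = 79.1% → Coastal Air
Medium-haul: Coastal Air 231/1003 = 23.0%, Pacifica 102/1049 = 9.7% → Coastal Air
Overall: Coastal Air 356/1146 = 31.1%, Pacifica 155/1116 = 13.9% → Coastal Air
Coastal Air wins overall and in every route group — no reversal.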